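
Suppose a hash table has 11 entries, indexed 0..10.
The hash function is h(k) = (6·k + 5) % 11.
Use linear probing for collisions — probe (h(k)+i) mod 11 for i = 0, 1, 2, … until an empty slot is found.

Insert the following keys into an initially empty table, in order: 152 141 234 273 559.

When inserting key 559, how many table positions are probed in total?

152: h=4 => slot 4
141: h=4, probe 4,5 => slot 5
234: h=1 => slot 1
273: h=4, probe 4,5,6 => slot 6
559: h=4, probe 4,5,6,7 => slot 7
Table: [-, 234, -, -, 152, 141, 273, 559, -, -, -]

4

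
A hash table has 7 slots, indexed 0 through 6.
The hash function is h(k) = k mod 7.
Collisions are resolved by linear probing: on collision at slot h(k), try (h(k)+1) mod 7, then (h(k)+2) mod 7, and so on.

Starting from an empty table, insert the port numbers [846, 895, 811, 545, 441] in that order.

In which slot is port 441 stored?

3

846: h=6 -> slot 6
895: h=6, probe 6,0 -> slot 0
811: h=6, probe 6,0,1 -> slot 1
545: h=6, probe 6,0,1,2 -> slot 2
441: h=0, probe 0,1,2,3 -> slot 3
Table: [895, 811, 545, 441, _, _, 846]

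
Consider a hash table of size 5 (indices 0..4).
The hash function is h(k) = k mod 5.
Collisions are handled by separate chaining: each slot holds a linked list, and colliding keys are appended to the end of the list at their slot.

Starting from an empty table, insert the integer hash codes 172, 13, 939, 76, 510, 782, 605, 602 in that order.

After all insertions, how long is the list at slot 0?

2

Insert 172: h=2, bucket 2 empty → new chain.
Insert 13: h=3, bucket 3 empty → new chain.
Insert 939: h=4, bucket 4 empty → new chain.
Insert 76: h=1, bucket 1 empty → new chain.
Insert 510: h=0, bucket 0 empty → new chain.
Insert 782: h=2, bucket 2 nonempty → append to chain.
Insert 605: h=0, bucket 0 nonempty → append to chain.
Insert 602: h=2, bucket 2 nonempty → append to chain.
Final buckets:
0: 510 -> 605
1: 76
2: 172 -> 782 -> 602
3: 13
4: 939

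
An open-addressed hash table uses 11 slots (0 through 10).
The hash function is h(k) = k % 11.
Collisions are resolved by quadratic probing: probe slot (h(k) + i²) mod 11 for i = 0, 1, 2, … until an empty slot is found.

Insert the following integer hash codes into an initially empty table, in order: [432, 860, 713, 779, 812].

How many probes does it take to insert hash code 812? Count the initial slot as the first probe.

432: h=3 → slot 3
860: h=2 → slot 2
713: h=9 → slot 9
779: h=9, probe 9,10 → slot 10
812: h=9, probe 9,10,2,7 → slot 7
Table: [-, -, 860, 432, -, -, -, 812, -, 713, 779]

4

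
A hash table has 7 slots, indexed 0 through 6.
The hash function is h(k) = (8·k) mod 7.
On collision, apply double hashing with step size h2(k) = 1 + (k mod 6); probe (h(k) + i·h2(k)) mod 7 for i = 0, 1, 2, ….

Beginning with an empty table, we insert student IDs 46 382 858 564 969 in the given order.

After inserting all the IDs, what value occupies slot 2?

Insert 46: h=4, slot 4 empty -> index 4.
Insert 382: h=4, h2=5, slot 4 occupied -> index 2.
Insert 858: h=4, h2=1, slot 4 occupied -> index 5.
Insert 564: h=4, h2=1, slots 4,5 occupied -> index 6.
Insert 969: h=3, slot 3 empty -> index 3.
Table: [—, —, 382, 969, 46, 858, 564]

382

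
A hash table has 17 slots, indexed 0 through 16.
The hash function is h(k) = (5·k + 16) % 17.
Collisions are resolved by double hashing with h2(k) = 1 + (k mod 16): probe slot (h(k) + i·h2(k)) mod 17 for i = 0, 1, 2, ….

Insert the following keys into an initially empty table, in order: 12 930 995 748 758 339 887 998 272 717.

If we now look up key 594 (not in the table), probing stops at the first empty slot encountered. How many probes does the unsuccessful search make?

Insert 12: h=8, slot 8 empty => index 8.
Insert 930: h=8, h2=3, slot 8 occupied => index 11.
Insert 995: h=10, slot 10 empty => index 10.
Insert 748: h=16, slot 16 empty => index 16.
Insert 758: h=15, slot 15 empty => index 15.
Insert 339: h=11, h2=4, slots 11,15 occupied => index 2.
Insert 887: h=14, slot 14 empty => index 14.
Insert 998: h=8, h2=7, slots 8,15 occupied => index 5.
Insert 272: h=16, h2=1, slot 16 occupied => index 0.
Insert 717: h=14, h2=14, slots 14,11,8,5,2,16 occupied => index 13.
Table: [272, ∅, 339, ∅, ∅, 998, ∅, ∅, 12, ∅, 995, 930, ∅, 717, 887, 758, 748]
Lookup 594: h=11, h2=3, probe 11,14,0,3 → slot 3 empty, not found.

4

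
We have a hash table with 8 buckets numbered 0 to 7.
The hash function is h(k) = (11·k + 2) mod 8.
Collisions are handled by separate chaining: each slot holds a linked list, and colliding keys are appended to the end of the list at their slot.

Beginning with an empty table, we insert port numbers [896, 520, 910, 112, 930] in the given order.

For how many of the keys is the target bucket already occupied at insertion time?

2

Insert 896: h=2, bucket 2 empty -> new chain.
Insert 520: h=2, bucket 2 nonempty -> append to chain.
Insert 910: h=4, bucket 4 empty -> new chain.
Insert 112: h=2, bucket 2 nonempty -> append to chain.
Insert 930: h=0, bucket 0 empty -> new chain.
Final buckets:
0: 930
1: —
2: 896 -> 520 -> 112
3: —
4: 910
5: —
6: —
7: —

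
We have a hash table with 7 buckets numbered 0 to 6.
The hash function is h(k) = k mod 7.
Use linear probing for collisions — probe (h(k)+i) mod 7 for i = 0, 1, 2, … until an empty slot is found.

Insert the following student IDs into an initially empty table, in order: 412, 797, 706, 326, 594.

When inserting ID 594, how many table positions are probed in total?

4

Insert 412: h=6, slot 6 empty -> index 6.
Insert 797: h=6, slot 6 occupied -> index 0.
Insert 706: h=6, slots 6,0 occupied -> index 1.
Insert 326: h=4, slot 4 empty -> index 4.
Insert 594: h=6, slots 6,0,1 occupied -> index 2.
Table: [797, 706, 594, -, 326, -, 412]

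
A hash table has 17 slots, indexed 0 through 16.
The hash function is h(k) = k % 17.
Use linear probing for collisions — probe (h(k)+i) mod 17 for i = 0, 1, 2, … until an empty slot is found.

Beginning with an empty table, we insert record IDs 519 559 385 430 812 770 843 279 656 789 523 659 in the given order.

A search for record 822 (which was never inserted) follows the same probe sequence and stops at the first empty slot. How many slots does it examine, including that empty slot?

Insert 519: h=9, slot 9 empty → index 9.
Insert 559: h=15, slot 15 empty → index 15.
Insert 385: h=11, slot 11 empty → index 11.
Insert 430: h=5, slot 5 empty → index 5.
Insert 812: h=13, slot 13 empty → index 13.
Insert 770: h=5, slot 5 occupied → index 6.
Insert 843: h=10, slot 10 empty → index 10.
Insert 279: h=7, slot 7 empty → index 7.
Insert 656: h=10, slots 10,11 occupied → index 12.
Insert 789: h=7, slot 7 occupied → index 8.
Insert 523: h=13, slot 13 occupied → index 14.
Insert 659: h=13, slots 13,14,15 occupied → index 16.
Table: [∅, ∅, ∅, ∅, ∅, 430, 770, 279, 789, 519, 843, 385, 656, 812, 523, 559, 659]
Lookup 822: h=6, probe 6,7,8,9,10,11,12,13,14,15,16,0 → slot 0 empty, not found.

12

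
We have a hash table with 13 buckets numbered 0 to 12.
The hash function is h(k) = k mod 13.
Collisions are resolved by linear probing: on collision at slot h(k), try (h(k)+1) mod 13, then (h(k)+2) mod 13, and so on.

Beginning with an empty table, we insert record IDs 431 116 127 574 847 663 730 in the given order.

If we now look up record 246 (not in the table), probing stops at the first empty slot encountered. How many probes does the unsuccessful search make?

3

431: h=2 → slot 2
116: h=12 → slot 12
127: h=10 → slot 10
574: h=2, probe 2,3 → slot 3
847: h=2, probe 2,3,4 → slot 4
663: h=0 → slot 0
730: h=2, probe 2,3,4,5 → slot 5
Table: [663, —, 431, 574, 847, 730, —, —, —, —, 127, —, 116]
Lookup 246: h=12, probe 12,0,1 → slot 1 empty, not found.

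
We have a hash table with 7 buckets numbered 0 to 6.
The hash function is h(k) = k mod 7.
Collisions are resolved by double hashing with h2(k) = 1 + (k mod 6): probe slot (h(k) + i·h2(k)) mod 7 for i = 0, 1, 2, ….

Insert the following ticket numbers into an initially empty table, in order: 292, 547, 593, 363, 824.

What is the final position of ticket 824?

292: h=5 → slot 5
547: h=1 → slot 1
593: h=5, h2=6, probe 5,4 → slot 4
363: h=6 → slot 6
824: h=5, h2=3, probe 5,1,4,0 → slot 0
Table: [824, 547, —, —, 593, 292, 363]

0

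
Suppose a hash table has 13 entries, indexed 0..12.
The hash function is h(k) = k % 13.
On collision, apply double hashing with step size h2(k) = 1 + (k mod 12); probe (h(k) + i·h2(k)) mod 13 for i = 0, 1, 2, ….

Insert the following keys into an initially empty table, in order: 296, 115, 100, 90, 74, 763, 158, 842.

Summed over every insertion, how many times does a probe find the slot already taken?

296: h=10 → slot 10
115: h=11 → slot 11
100: h=9 → slot 9
90: h=12 → slot 12
74: h=9, h2=3, probe 9,12,2 → slot 2
763: h=9, h2=8, probe 9,4 → slot 4
158: h=2, h2=3, probe 2,5 → slot 5
842: h=10, h2=3, probe 10,0 → slot 0
Table: [842, -, 74, -, 763, 158, -, -, -, 100, 296, 115, 90]

5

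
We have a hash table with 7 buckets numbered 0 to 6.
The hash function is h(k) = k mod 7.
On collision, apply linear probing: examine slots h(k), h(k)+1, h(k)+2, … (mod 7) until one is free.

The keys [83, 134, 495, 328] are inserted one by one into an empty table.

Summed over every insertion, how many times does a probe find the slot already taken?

1

Insert 83: h=6, slot 6 empty → index 6.
Insert 134: h=1, slot 1 empty → index 1.
Insert 495: h=5, slot 5 empty → index 5.
Insert 328: h=6, slot 6 occupied → index 0.
Table: [328, 134, _, _, _, 495, 83]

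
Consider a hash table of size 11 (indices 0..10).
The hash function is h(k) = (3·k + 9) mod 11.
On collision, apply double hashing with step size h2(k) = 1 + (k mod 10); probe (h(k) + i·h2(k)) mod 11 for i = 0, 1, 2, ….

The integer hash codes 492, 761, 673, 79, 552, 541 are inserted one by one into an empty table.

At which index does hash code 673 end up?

8

Insert 492: h=0, slot 0 empty → index 0.
Insert 761: h=4, slot 4 empty → index 4.
Insert 673: h=4, h2=4, slot 4 occupied → index 8.
Insert 79: h=4, h2=10, slot 4 occupied → index 3.
Insert 552: h=4, h2=3, slot 4 occupied → index 7.
Insert 541: h=4, h2=2, slot 4 occupied → index 6.
Table: [492, _, _, 79, 761, _, 541, 552, 673, _, _]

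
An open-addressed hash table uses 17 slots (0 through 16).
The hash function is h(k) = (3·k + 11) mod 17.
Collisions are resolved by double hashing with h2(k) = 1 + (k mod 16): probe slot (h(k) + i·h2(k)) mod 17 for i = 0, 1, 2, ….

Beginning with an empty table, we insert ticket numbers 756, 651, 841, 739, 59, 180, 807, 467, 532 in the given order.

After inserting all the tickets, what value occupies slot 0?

Insert 756: h=1, slot 1 empty => index 1.
Insert 651: h=9, slot 9 empty => index 9.
Insert 841: h=1, h2=10, slot 1 occupied => index 11.
Insert 739: h=1, h2=4, slot 1 occupied => index 5.
Insert 59: h=1, h2=12, slot 1 occupied => index 13.
Insert 180: h=7, slot 7 empty => index 7.
Insert 807: h=1, h2=8, slots 1,9 occupied => index 0.
Insert 467: h=1, h2=4, slots 1,5,9,13,0 occupied => index 4.
Insert 532: h=9, h2=5, slot 9 occupied => index 14.
Table: [807, 756, ∅, ∅, 467, 739, ∅, 180, ∅, 651, ∅, 841, ∅, 59, 532, ∅, ∅]

807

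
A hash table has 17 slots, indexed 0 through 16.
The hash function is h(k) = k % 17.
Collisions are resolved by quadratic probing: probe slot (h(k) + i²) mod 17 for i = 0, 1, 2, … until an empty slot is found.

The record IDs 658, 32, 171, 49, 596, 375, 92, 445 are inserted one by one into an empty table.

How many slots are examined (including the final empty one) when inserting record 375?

3

658: h=12 → slot 12
32: h=15 → slot 15
171: h=1 → slot 1
49: h=15, probe 15,16 → slot 16
596: h=1, probe 1,2 → slot 2
375: h=1, probe 1,2,5 → slot 5
92: h=7 → slot 7
445: h=3 → slot 3
Table: [., 171, 596, 445, ., 375, ., 92, ., ., ., ., 658, ., ., 32, 49]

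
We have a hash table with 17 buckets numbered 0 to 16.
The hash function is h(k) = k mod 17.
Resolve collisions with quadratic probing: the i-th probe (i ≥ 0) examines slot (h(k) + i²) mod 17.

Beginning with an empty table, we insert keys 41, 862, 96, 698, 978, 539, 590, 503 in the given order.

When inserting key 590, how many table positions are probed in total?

3

41 hashes to 7; slot 7 is free → place at 7.
862 hashes to 12; slot 12 is free → place at 12.
96 hashes to 11; slot 11 is free → place at 11.
698 hashes to 1; slot 1 is free → place at 1.
978 hashes to 9; slot 9 is free → place at 9.
539 hashes to 12; 12 taken → place at 13.
590 hashes to 12; 12,13 taken → place at 16.
503 hashes to 10; slot 10 is free → place at 10.
Table: [—, 698, —, —, —, —, —, 41, —, 978, 503, 96, 862, 539, —, —, 590]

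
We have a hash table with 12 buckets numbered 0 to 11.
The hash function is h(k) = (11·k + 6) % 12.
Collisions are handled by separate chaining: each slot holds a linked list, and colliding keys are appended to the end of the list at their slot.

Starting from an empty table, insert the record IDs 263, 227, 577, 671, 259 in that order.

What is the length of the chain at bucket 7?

263 → bucket 7
227 → bucket 7 (collision)
577 → bucket 5
671 → bucket 7 (collision)
259 → bucket 11
Final buckets:
0: _
1: _
2: _
3: _
4: _
5: 577
6: _
7: 263 -> 227 -> 671
8: _
9: _
10: _
11: 259

3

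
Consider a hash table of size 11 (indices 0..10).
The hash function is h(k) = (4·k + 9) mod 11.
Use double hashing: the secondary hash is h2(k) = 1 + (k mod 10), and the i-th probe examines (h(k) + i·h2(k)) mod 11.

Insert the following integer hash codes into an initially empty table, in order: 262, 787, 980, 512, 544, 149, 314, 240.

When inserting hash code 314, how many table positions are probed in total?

2

262 hashes to 1; slot 1 is free => place at 1.
787 hashes to 0; slot 0 is free => place at 0.
980 hashes to 2; slot 2 is free => place at 2.
512 hashes to 0, h2=3; 0 taken => place at 3.
544 hashes to 7; slot 7 is free => place at 7.
149 hashes to 0, h2=10; 0 taken => place at 10.
314 hashes to 0, h2=5; 0 taken => place at 5.
240 hashes to 1, h2=1; 1,2,3 taken => place at 4.
Table: [787, 262, 980, 512, 240, 314, _, 544, _, _, 149]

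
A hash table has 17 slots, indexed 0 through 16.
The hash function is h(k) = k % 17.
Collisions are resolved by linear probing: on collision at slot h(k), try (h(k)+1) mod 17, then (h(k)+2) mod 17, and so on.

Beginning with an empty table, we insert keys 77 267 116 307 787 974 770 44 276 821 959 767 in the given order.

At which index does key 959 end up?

Insert 77: h=9, slot 9 empty -> index 9.
Insert 267: h=12, slot 12 empty -> index 12.
Insert 116: h=14, slot 14 empty -> index 14.
Insert 307: h=1, slot 1 empty -> index 1.
Insert 787: h=5, slot 5 empty -> index 5.
Insert 974: h=5, slot 5 occupied -> index 6.
Insert 770: h=5, slots 5,6 occupied -> index 7.
Insert 44: h=10, slot 10 empty -> index 10.
Insert 276: h=4, slot 4 empty -> index 4.
Insert 821: h=5, slots 5,6,7 occupied -> index 8.
Insert 959: h=7, slots 7,8,9,10 occupied -> index 11.
Insert 767: h=2, slot 2 empty -> index 2.
Table: [—, 307, 767, —, 276, 787, 974, 770, 821, 77, 44, 959, 267, —, 116, —, —]

11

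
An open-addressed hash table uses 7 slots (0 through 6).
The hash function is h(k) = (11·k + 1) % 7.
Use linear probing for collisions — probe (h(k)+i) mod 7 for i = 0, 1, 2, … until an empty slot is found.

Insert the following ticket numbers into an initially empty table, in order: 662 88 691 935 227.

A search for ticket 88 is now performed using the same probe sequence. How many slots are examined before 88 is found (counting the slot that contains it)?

2

662 hashes to 3; slot 3 is free => place at 3.
88 hashes to 3; 3 taken => place at 4.
691 hashes to 0; slot 0 is free => place at 0.
935 hashes to 3; 3,4 taken => place at 5.
227 hashes to 6; slot 6 is free => place at 6.
Table: [691, —, —, 662, 88, 935, 227]
Lookup 88: h=3, probe 3,4 → found at 4.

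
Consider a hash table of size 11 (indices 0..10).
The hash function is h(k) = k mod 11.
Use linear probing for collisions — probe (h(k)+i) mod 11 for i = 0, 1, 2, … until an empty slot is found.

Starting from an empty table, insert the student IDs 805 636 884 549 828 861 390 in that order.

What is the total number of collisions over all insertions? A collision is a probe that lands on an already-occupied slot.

805: h=2 → slot 2
636: h=9 → slot 9
884: h=4 → slot 4
549: h=10 → slot 10
828: h=3 → slot 3
861: h=3, probe 3,4,5 → slot 5
390: h=5, probe 5,6 → slot 6
Table: [., ., 805, 828, 884, 861, 390, ., ., 636, 549]

3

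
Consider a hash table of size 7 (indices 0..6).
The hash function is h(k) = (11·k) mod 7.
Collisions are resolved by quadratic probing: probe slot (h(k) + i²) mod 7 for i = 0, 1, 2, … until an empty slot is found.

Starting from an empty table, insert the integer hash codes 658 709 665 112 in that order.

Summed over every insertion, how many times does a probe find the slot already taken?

5

658: h=0 => slot 0
709: h=1 => slot 1
665: h=0, probe 0,1,4 => slot 4
112: h=0, probe 0,1,4,2 => slot 2
Table: [658, 709, 112, _, 665, _, _]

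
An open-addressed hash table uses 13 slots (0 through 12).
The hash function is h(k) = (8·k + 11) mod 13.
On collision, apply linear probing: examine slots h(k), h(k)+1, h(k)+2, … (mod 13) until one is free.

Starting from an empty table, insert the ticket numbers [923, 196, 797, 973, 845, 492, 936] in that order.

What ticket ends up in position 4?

797

923 hashes to 11; slot 11 is free → place at 11.
196 hashes to 6; slot 6 is free → place at 6.
797 hashes to 4; slot 4 is free → place at 4.
973 hashes to 8; slot 8 is free → place at 8.
845 hashes to 11; 11 taken → place at 12.
492 hashes to 8; 8 taken → place at 9.
936 hashes to 11; 11,12 taken → place at 0.
Table: [936, _, _, _, 797, _, 196, _, 973, 492, _, 923, 845]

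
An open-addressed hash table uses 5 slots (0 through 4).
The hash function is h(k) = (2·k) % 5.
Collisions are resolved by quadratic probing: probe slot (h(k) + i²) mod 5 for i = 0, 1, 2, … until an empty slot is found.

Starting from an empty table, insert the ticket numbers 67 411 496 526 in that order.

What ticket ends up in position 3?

67 hashes to 4; slot 4 is free => place at 4.
411 hashes to 2; slot 2 is free => place at 2.
496 hashes to 2; 2 taken => place at 3.
526 hashes to 2; 2,3 taken => place at 1.
Table: [∅, 526, 411, 496, 67]

496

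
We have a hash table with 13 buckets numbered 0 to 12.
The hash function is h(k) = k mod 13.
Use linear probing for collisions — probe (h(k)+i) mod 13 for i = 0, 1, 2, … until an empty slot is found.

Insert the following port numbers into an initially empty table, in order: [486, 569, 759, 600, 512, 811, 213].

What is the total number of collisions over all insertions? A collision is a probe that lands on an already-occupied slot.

10

486: h=5 → slot 5
569: h=10 → slot 10
759: h=5, probe 5,6 → slot 6
600: h=2 → slot 2
512: h=5, probe 5,6,7 → slot 7
811: h=5, probe 5,6,7,8 → slot 8
213: h=5, probe 5,6,7,8,9 → slot 9
Table: [-, -, 600, -, -, 486, 759, 512, 811, 213, 569, -, -]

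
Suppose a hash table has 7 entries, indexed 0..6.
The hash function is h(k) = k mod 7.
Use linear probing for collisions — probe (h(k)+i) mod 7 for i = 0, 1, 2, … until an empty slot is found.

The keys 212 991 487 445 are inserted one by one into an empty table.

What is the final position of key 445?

6

212 hashes to 2; slot 2 is free → place at 2.
991 hashes to 4; slot 4 is free → place at 4.
487 hashes to 4; 4 taken → place at 5.
445 hashes to 4; 4,5 taken → place at 6.
Table: [_, _, 212, _, 991, 487, 445]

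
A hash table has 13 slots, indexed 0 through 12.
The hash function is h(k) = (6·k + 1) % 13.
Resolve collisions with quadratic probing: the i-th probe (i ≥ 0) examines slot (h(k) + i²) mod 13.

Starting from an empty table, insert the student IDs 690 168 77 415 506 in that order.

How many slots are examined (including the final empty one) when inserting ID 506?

4

690 hashes to 7; slot 7 is free → place at 7.
168 hashes to 8; slot 8 is free → place at 8.
77 hashes to 8; 8 taken → place at 9.
415 hashes to 8; 8,9 taken → place at 12.
506 hashes to 8; 8,9,12 taken → place at 4.
Table: [∅, ∅, ∅, ∅, 506, ∅, ∅, 690, 168, 77, ∅, ∅, 415]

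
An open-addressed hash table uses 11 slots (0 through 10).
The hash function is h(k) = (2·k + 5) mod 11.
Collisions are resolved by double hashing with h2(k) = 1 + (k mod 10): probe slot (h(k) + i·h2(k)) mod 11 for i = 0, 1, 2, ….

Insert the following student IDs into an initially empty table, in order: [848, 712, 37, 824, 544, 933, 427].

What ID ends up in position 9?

427

848: h=7 => slot 7
712: h=10 => slot 10
37: h=2 => slot 2
824: h=3 => slot 3
544: h=4 => slot 4
933: h=1 => slot 1
427: h=1, h2=8, probe 1,9 => slot 9
Table: [-, 933, 37, 824, 544, -, -, 848, -, 427, 712]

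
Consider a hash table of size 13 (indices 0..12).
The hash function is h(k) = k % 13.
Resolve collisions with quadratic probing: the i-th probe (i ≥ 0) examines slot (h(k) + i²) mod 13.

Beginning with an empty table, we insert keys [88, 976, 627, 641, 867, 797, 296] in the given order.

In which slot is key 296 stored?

88 hashes to 10; slot 10 is free → place at 10.
976 hashes to 1; slot 1 is free → place at 1.
627 hashes to 3; slot 3 is free → place at 3.
641 hashes to 4; slot 4 is free → place at 4.
867 hashes to 9; slot 9 is free → place at 9.
797 hashes to 4; 4 taken → place at 5.
296 hashes to 10; 10 taken → place at 11.
Table: [—, 976, —, 627, 641, 797, —, —, —, 867, 88, 296, —]

11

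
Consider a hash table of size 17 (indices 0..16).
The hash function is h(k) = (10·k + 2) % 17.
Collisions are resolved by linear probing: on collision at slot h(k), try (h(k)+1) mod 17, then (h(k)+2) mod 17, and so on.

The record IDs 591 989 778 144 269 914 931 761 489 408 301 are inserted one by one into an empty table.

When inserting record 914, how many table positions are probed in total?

5

Insert 591: h=13, slot 13 empty => index 13.
Insert 989: h=15, slot 15 empty => index 15.
Insert 778: h=13, slot 13 occupied => index 14.
Insert 144: h=14, slots 14,15 occupied => index 16.
Insert 269: h=6, slot 6 empty => index 6.
Insert 914: h=13, slots 13,14,15,16 occupied => index 0.
Insert 931: h=13, slots 13,14,15,16,0 occupied => index 1.
Insert 761: h=13, slots 13,14,15,16,0,1 occupied => index 2.
Insert 489: h=13, slots 13,14,15,16,0,1,2 occupied => index 3.
Insert 408: h=2, slots 2,3 occupied => index 4.
Insert 301: h=3, slots 3,4 occupied => index 5.
Table: [914, 931, 761, 489, 408, 301, 269, —, —, —, —, —, —, 591, 778, 989, 144]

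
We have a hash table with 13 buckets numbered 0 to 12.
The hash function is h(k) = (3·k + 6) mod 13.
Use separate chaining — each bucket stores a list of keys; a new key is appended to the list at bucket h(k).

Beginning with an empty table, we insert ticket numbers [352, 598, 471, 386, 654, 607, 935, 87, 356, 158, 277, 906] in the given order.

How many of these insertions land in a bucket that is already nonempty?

4

352 -> bucket 9
598 -> bucket 6
471 -> bucket 2
386 -> bucket 7
654 -> bucket 5
607 -> bucket 7 (collision)
935 -> bucket 3
87 -> bucket 7 (collision)
356 -> bucket 8
158 -> bucket 12
277 -> bucket 5 (collision)
906 -> bucket 7 (collision)
Final buckets:
0: _
1: _
2: 471
3: 935
4: _
5: 654 -> 277
6: 598
7: 386 -> 607 -> 87 -> 906
8: 356
9: 352
10: _
11: _
12: 158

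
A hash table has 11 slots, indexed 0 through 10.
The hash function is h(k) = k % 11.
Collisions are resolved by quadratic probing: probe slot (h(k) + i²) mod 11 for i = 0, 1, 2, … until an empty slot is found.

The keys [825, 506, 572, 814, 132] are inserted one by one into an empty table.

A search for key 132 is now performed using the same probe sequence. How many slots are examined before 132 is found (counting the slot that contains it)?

Insert 825: h=0, slot 0 empty => index 0.
Insert 506: h=0, slot 0 occupied => index 1.
Insert 572: h=0, slots 0,1 occupied => index 4.
Insert 814: h=0, slots 0,1,4 occupied => index 9.
Insert 132: h=0, slots 0,1,4,9 occupied => index 5.
Table: [825, 506, _, _, 572, 132, _, _, _, 814, _]
Lookup 132: h=0, probe 0,1,4,9,5 → found at 5.

5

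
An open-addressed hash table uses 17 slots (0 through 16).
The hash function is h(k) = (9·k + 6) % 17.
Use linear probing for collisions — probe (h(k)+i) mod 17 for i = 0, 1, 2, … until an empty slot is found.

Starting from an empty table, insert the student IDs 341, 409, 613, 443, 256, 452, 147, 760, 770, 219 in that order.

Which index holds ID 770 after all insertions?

341: h=15 → slot 15
409: h=15, probe 15,16 → slot 16
613: h=15, probe 15,16,0 → slot 0
443: h=15, probe 15,16,0,1 → slot 1
256: h=15, probe 15,16,0,1,2 → slot 2
452: h=11 → slot 11
147: h=3 → slot 3
760: h=12 → slot 12
770: h=0, probe 0,1,2,3,4 → slot 4
219: h=5 → slot 5
Table: [613, 443, 256, 147, 770, 219, ., ., ., ., ., 452, 760, ., ., 341, 409]

4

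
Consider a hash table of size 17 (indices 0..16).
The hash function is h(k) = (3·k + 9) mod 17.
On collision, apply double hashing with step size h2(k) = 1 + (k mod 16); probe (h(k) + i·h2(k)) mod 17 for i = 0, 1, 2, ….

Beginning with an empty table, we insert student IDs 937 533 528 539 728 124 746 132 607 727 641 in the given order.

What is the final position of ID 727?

5

Insert 937: h=15, slot 15 empty → index 15.
Insert 533: h=10, slot 10 empty → index 10.
Insert 528: h=12, slot 12 empty → index 12.
Insert 539: h=11, slot 11 empty → index 11.
Insert 728: h=0, slot 0 empty → index 0.
Insert 124: h=7, slot 7 empty → index 7.
Insert 746: h=3, slot 3 empty → index 3.
Insert 132: h=14, slot 14 empty → index 14.
Insert 607: h=11, h2=16, slots 11,10 occupied → index 9.
Insert 727: h=14, h2=8, slot 14 occupied → index 5.
Insert 641: h=11, h2=2, slot 11 occupied → index 13.
Table: [728, _, _, 746, _, 727, _, 124, _, 607, 533, 539, 528, 641, 132, 937, _]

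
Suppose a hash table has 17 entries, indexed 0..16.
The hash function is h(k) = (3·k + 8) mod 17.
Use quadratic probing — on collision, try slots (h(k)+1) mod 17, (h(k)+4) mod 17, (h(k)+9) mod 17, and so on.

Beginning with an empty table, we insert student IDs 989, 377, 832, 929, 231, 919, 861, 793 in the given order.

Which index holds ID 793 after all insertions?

989 hashes to 0; slot 0 is free → place at 0.
377 hashes to 0; 0 taken → place at 1.
832 hashes to 5; slot 5 is free → place at 5.
929 hashes to 7; slot 7 is free → place at 7.
231 hashes to 4; slot 4 is free → place at 4.
919 hashes to 11; slot 11 is free → place at 11.
861 hashes to 7; 7 taken → place at 8.
793 hashes to 7; 7,8,11 taken → place at 16.
Table: [989, 377, -, -, 231, 832, -, 929, 861, -, -, 919, -, -, -, -, 793]

16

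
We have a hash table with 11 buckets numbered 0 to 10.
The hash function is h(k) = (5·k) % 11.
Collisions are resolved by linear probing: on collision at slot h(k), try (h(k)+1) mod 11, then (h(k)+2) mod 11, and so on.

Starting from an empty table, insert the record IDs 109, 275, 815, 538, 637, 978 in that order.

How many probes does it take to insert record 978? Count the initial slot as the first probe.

109: h=6 → slot 6
275: h=0 → slot 0
815: h=5 → slot 5
538: h=6, probe 6,7 → slot 7
637: h=6, probe 6,7,8 → slot 8
978: h=6, probe 6,7,8,9 → slot 9
Table: [275, -, -, -, -, 815, 109, 538, 637, 978, -]

4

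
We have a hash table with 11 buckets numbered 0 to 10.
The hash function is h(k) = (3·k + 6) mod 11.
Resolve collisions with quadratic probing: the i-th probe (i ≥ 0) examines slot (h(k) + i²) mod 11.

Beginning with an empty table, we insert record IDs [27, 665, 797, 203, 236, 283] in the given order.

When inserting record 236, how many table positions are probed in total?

5

27 hashes to 10; slot 10 is free → place at 10.
665 hashes to 10; 10 taken → place at 0.
797 hashes to 10; 10,0 taken → place at 3.
203 hashes to 10; 10,0,3 taken → place at 8.
236 hashes to 10; 10,0,3,8 taken → place at 4.
283 hashes to 8; 8 taken → place at 9.
Table: [665, ., ., 797, 236, ., ., ., 203, 283, 27]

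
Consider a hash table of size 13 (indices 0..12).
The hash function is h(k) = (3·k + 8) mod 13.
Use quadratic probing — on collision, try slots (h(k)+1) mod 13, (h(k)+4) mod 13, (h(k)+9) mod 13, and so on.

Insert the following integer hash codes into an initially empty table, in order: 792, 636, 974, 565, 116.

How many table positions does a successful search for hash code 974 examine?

3

792 hashes to 5; slot 5 is free -> place at 5.
636 hashes to 5; 5 taken -> place at 6.
974 hashes to 5; 5,6 taken -> place at 9.
565 hashes to 0; slot 0 is free -> place at 0.
116 hashes to 5; 5,6,9 taken -> place at 1.
Table: [565, 116, ., ., ., 792, 636, ., ., 974, ., ., .]
Lookup 974: h=5, probe 5,6,9 → found at 9.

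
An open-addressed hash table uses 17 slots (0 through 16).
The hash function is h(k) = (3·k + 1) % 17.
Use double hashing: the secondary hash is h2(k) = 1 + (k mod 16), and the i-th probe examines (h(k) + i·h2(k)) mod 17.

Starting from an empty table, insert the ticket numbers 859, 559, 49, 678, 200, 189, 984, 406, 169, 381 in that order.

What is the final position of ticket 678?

859 hashes to 11; slot 11 is free => place at 11.
559 hashes to 12; slot 12 is free => place at 12.
49 hashes to 12, h2=2; 12 taken => place at 14.
678 hashes to 12, h2=7; 12 taken => place at 2.
200 hashes to 6; slot 6 is free => place at 6.
189 hashes to 7; slot 7 is free => place at 7.
984 hashes to 12, h2=9; 12 taken => place at 4.
406 hashes to 12, h2=7; 12,2 taken => place at 9.
169 hashes to 15; slot 15 is free => place at 15.
381 hashes to 5; slot 5 is free => place at 5.
Table: [-, -, 678, -, 984, 381, 200, 189, -, 406, -, 859, 559, -, 49, 169, -]

2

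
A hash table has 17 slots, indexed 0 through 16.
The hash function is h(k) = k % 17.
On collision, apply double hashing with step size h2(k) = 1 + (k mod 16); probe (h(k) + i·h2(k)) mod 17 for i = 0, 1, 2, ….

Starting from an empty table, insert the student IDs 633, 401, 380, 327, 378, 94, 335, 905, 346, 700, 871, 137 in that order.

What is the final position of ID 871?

2

633 hashes to 4; slot 4 is free -> place at 4.
401 hashes to 10; slot 10 is free -> place at 10.
380 hashes to 6; slot 6 is free -> place at 6.
327 hashes to 4, h2=8; 4 taken -> place at 12.
378 hashes to 4, h2=11; 4 taken -> place at 15.
94 hashes to 9; slot 9 is free -> place at 9.
335 hashes to 12, h2=16; 12 taken -> place at 11.
905 hashes to 4, h2=10; 4 taken -> place at 14.
346 hashes to 6, h2=11; 6 taken -> place at 0.
700 hashes to 3; slot 3 is free -> place at 3.
871 hashes to 4, h2=8; 4,12,3,11 taken -> place at 2.
137 hashes to 1; slot 1 is free -> place at 1.
Table: [346, 137, 871, 700, 633, —, 380, —, —, 94, 401, 335, 327, —, 905, 378, —]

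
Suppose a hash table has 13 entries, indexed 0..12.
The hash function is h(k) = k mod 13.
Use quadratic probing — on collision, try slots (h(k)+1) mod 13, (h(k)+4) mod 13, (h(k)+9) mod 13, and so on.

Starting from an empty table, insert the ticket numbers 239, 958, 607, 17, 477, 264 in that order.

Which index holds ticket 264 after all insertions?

8

Insert 239: h=5, slot 5 empty => index 5.
Insert 958: h=9, slot 9 empty => index 9.
Insert 607: h=9, slot 9 occupied => index 10.
Insert 17: h=4, slot 4 empty => index 4.
Insert 477: h=9, slots 9,10 occupied => index 0.
Insert 264: h=4, slots 4,5 occupied => index 8.
Table: [477, -, -, -, 17, 239, -, -, 264, 958, 607, -, -]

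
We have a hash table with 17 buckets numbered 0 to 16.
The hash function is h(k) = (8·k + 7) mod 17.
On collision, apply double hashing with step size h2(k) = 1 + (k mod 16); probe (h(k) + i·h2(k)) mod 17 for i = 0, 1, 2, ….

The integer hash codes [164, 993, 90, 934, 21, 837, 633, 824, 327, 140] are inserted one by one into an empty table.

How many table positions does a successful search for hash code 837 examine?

Insert 164: h=10, slot 10 empty -> index 10.
Insert 993: h=12, slot 12 empty -> index 12.
Insert 90: h=13, slot 13 empty -> index 13.
Insert 934: h=16, slot 16 empty -> index 16.
Insert 21: h=5, slot 5 empty -> index 5.
Insert 837: h=5, h2=6, slot 5 occupied -> index 11.
Insert 633: h=5, h2=10, slot 5 occupied -> index 15.
Insert 824: h=3, slot 3 empty -> index 3.
Insert 327: h=5, h2=8, slots 5,13 occupied -> index 4.
Insert 140: h=5, h2=13, slot 5 occupied -> index 1.
Table: [∅, 140, ∅, 824, 327, 21, ∅, ∅, ∅, ∅, 164, 837, 993, 90, ∅, 633, 934]
Lookup 837: h=5, h2=6, probe 5,11 → found at 11.

2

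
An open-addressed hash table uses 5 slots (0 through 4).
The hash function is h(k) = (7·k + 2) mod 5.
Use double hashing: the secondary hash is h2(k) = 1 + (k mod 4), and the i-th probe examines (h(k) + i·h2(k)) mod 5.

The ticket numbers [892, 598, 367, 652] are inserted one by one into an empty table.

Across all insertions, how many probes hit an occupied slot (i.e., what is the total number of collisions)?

892 hashes to 1; slot 1 is free -> place at 1.
598 hashes to 3; slot 3 is free -> place at 3.
367 hashes to 1, h2=4; 1 taken -> place at 0.
652 hashes to 1, h2=1; 1 taken -> place at 2.
Table: [367, 892, 652, 598, .]

2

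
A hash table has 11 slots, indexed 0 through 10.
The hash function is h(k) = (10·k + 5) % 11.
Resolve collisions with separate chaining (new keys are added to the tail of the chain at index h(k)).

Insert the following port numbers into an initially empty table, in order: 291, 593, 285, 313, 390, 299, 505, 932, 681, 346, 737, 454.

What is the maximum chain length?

291 → bucket 0
593 → bucket 6
285 → bucket 6 (collision)
313 → bucket 0 (collision)
390 → bucket 0 (collision)
299 → bucket 3
505 → bucket 6 (collision)
932 → bucket 8
681 → bucket 6 (collision)
346 → bucket 0 (collision)
737 → bucket 5
454 → bucket 2
Final buckets:
0: 291 -> 313 -> 390 -> 346
1: ∅
2: 454
3: 299
4: ∅
5: 737
6: 593 -> 285 -> 505 -> 681
7: ∅
8: 932
9: ∅
10: ∅

4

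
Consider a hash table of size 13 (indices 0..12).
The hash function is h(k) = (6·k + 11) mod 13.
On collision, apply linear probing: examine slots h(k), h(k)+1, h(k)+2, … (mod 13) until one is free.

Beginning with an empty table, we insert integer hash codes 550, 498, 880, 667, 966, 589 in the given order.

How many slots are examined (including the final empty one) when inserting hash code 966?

550 hashes to 9; slot 9 is free => place at 9.
498 hashes to 9; 9 taken => place at 10.
880 hashes to 0; slot 0 is free => place at 0.
667 hashes to 9; 9,10 taken => place at 11.
966 hashes to 9; 9,10,11 taken => place at 12.
589 hashes to 9; 9,10,11,12,0 taken => place at 1.
Table: [880, 589, ∅, ∅, ∅, ∅, ∅, ∅, ∅, 550, 498, 667, 966]

4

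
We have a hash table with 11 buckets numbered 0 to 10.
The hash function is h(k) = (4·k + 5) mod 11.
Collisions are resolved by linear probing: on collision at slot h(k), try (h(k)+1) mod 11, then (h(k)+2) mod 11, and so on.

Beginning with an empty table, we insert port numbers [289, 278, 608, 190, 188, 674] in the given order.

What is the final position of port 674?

0

Insert 289: h=6, slot 6 empty -> index 6.
Insert 278: h=6, slot 6 occupied -> index 7.
Insert 608: h=6, slots 6,7 occupied -> index 8.
Insert 190: h=6, slots 6,7,8 occupied -> index 9.
Insert 188: h=9, slot 9 occupied -> index 10.
Insert 674: h=6, slots 6,7,8,9,10 occupied -> index 0.
Table: [674, ∅, ∅, ∅, ∅, ∅, 289, 278, 608, 190, 188]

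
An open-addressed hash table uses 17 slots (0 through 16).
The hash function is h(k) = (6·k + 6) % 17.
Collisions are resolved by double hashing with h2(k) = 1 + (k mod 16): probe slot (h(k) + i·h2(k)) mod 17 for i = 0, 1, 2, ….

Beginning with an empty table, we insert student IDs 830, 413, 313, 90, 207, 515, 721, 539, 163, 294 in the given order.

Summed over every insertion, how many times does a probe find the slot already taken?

4

830: h=5 -> slot 5
413: h=2 -> slot 2
313: h=14 -> slot 14
90: h=2, h2=11, probe 2,13 -> slot 13
207: h=7 -> slot 7
515: h=2, h2=4, probe 2,6 -> slot 6
721: h=14, h2=2, probe 14,16 -> slot 16
539: h=10 -> slot 10
163: h=15 -> slot 15
294: h=2, h2=7, probe 2,9 -> slot 9
Table: [∅, ∅, 413, ∅, ∅, 830, 515, 207, ∅, 294, 539, ∅, ∅, 90, 313, 163, 721]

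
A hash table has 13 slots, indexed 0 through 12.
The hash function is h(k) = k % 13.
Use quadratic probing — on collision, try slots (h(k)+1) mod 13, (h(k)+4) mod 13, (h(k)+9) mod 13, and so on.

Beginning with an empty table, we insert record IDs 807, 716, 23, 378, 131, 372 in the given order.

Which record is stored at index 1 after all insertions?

807: h=1 -> slot 1
716: h=1, probe 1,2 -> slot 2
23: h=10 -> slot 10
378: h=1, probe 1,2,5 -> slot 5
131: h=1, probe 1,2,5,10,4 -> slot 4
372: h=8 -> slot 8
Table: [_, 807, 716, _, 131, 378, _, _, 372, _, 23, _, _]

807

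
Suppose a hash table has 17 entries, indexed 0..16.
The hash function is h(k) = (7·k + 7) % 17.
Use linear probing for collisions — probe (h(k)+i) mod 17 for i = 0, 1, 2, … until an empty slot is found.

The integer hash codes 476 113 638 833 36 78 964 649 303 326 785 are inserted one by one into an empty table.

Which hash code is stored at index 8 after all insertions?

Insert 476: h=7, slot 7 empty -> index 7.
Insert 113: h=16, slot 16 empty -> index 16.
Insert 638: h=2, slot 2 empty -> index 2.
Insert 833: h=7, slot 7 occupied -> index 8.
Insert 36: h=4, slot 4 empty -> index 4.
Insert 78: h=9, slot 9 empty -> index 9.
Insert 964: h=6, slot 6 empty -> index 6.
Insert 649: h=11, slot 11 empty -> index 11.
Insert 303: h=3, slot 3 empty -> index 3.
Insert 326: h=11, slot 11 occupied -> index 12.
Insert 785: h=11, slots 11,12 occupied -> index 13.
Table: [., ., 638, 303, 36, ., 964, 476, 833, 78, ., 649, 326, 785, ., ., 113]

833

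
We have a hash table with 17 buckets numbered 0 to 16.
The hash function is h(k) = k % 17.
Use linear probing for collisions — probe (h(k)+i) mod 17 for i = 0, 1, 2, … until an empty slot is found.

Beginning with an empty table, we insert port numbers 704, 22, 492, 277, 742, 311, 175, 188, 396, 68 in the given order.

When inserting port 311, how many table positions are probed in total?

704: h=7 => slot 7
22: h=5 => slot 5
492: h=16 => slot 16
277: h=5, probe 5,6 => slot 6
742: h=11 => slot 11
311: h=5, probe 5,6,7,8 => slot 8
175: h=5, probe 5,6,7,8,9 => slot 9
188: h=1 => slot 1
396: h=5, probe 5,6,7,8,9,10 => slot 10
68: h=0 => slot 0
Table: [68, 188, ., ., ., 22, 277, 704, 311, 175, 396, 742, ., ., ., ., 492]

4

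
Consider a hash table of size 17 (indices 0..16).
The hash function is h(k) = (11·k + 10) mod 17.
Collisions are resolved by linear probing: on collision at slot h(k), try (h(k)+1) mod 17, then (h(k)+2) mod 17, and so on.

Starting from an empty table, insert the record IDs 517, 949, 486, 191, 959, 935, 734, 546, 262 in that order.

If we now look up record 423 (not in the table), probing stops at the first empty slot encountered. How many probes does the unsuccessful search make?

517 hashes to 2; slot 2 is free → place at 2.
949 hashes to 11; slot 11 is free → place at 11.
486 hashes to 1; slot 1 is free → place at 1.
191 hashes to 3; slot 3 is free → place at 3.
959 hashes to 2; 2,3 taken → place at 4.
935 hashes to 10; slot 10 is free → place at 10.
734 hashes to 9; slot 9 is free → place at 9.
546 hashes to 15; slot 15 is free → place at 15.
262 hashes to 2; 2,3,4 taken → place at 5.
Table: [—, 486, 517, 191, 959, 262, —, —, —, 734, 935, 949, —, —, —, 546, —]
Lookup 423: h=5, probe 5,6 → slot 6 empty, not found.

2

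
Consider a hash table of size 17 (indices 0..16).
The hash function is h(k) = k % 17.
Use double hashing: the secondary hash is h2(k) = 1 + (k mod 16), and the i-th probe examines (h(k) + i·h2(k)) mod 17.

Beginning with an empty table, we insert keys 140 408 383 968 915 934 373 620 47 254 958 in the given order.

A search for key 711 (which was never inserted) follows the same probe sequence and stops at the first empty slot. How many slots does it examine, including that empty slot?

6

140: h=4 → slot 4
408: h=0 → slot 0
383: h=9 → slot 9
968: h=16 → slot 16
915: h=14 → slot 14
934: h=16, h2=7, probe 16,6 → slot 6
373: h=16, h2=6, probe 16,5 → slot 5
620: h=8 → slot 8
47: h=13 → slot 13
254: h=16, h2=15, probe 16,14,12 → slot 12
958: h=6, h2=15, probe 6,4,2 → slot 2
Table: [408, -, 958, -, 140, 373, 934, -, 620, 383, -, -, 254, 47, 915, -, 968]
Lookup 711: h=14, h2=8, probe 14,5,13,4,12,3 → slot 3 empty, not found.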